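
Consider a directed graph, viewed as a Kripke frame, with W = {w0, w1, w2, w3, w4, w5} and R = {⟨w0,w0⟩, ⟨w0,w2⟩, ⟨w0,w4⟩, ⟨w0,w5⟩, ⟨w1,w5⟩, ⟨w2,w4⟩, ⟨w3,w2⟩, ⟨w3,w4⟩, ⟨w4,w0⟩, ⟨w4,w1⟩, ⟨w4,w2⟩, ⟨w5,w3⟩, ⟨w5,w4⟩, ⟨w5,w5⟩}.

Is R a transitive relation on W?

No

Transitive: no — w0 R w4 and w4 R w1, but not w0 R w1.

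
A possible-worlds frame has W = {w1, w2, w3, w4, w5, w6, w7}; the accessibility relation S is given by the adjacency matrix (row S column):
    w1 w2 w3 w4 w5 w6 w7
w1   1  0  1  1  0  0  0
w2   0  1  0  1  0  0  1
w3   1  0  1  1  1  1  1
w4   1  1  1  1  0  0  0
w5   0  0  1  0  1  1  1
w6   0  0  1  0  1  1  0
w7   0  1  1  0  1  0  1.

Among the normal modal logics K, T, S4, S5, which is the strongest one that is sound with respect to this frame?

Reflexive (axiom T): yes — every world is S-related to itself.
Transitive (axiom 4): no — w1 S w3 and w3 S w5, but not w1 S w5.
Euclidean (axiom 5): no — w2 S w4 and w2 S w7, but not w4 S w7.
So F validates K, T; S4 would additionally require S to be transitive. The strongest is T.

T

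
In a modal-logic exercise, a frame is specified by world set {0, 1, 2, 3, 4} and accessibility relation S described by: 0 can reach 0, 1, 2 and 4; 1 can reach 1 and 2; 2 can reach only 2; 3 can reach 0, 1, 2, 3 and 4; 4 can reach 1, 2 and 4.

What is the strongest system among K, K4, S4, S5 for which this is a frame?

S4

Transitive (axiom 4): yes — every two-step S-path is closed by a direct edge.
Reflexive (axiom T): yes — every world is S-related to itself.
Euclidean (axiom 5): no — 0 S 1 and 0 S 4, but not 1 S 4.
So F validates K, K4, S4; S5 would additionally require S to be Euclidean. The strongest is S4.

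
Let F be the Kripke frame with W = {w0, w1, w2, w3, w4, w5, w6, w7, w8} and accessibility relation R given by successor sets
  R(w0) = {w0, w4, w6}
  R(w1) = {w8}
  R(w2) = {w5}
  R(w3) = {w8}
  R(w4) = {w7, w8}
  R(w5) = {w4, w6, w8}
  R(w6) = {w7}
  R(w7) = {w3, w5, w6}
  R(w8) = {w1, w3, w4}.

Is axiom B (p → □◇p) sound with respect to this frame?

No

By correspondence theory, B is valid on a frame iff R is symmetric.
Symmetric: no — w0 R w4 but not w4 R w0.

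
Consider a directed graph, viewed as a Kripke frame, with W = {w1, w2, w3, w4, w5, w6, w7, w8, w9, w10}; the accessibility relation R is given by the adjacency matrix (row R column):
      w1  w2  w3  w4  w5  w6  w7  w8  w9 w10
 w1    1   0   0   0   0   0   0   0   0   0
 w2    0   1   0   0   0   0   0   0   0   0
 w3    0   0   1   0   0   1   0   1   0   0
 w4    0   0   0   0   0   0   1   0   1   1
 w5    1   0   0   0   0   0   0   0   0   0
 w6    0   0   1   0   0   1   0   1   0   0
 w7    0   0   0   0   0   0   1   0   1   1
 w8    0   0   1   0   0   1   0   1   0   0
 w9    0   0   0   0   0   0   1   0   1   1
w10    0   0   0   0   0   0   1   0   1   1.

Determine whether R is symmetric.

No

Symmetric: no — w4 R w10 but not w10 R w4.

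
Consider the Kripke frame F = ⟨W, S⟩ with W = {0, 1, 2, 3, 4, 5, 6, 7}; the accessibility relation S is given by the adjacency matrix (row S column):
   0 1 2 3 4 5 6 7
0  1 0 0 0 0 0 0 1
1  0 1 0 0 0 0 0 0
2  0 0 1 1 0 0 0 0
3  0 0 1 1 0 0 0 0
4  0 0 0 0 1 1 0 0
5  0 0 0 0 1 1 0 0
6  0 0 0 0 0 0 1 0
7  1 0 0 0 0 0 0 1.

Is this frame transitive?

Transitive: yes — every two-step S-path is closed by a direct edge.

Yes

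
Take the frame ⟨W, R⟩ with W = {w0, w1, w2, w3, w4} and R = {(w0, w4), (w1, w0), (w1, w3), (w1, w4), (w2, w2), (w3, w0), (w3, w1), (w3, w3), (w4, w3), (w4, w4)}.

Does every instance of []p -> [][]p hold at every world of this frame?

Axiom 4 corresponds to the accessibility relation being transitive.
Transitive: no — w0 R w4 and w4 R w3, but not w0 R w3.

No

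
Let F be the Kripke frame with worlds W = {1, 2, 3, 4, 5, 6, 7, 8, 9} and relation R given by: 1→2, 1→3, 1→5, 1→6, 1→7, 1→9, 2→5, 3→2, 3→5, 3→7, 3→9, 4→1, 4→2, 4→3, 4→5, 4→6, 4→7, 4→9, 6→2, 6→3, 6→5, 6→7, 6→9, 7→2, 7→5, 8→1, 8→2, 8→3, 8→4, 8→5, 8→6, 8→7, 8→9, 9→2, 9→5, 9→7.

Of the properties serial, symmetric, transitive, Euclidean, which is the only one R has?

Serial: no — 5 has no R-successor.
Symmetric: no — 1 R 2 but not 2 R 1.
Transitive: yes — every two-step R-path is closed by a direct edge.
Euclidean: no — 1 R 2 and 1 R 3, but not 2 R 3.
Only transitive holds.

transitive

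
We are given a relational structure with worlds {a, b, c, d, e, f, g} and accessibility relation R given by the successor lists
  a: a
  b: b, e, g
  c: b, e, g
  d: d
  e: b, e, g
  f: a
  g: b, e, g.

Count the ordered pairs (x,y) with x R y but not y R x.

Enumerating: (c,b), (c,e), (c,g), (f,a).

4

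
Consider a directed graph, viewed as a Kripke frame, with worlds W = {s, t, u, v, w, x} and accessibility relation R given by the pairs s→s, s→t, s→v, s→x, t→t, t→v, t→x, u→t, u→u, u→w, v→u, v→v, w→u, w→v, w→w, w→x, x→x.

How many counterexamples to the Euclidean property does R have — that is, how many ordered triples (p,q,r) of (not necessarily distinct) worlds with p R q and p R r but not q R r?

Enumerating: (s,t,s), (s,v,s), (s,v,t), (s,v,x), (s,x,s), (s,x,t), (s,x,v), (t,v,t), (t,v,x), (t,x,t), (t,x,v), (u,t,u), … and 10 more.
Total: 22.

22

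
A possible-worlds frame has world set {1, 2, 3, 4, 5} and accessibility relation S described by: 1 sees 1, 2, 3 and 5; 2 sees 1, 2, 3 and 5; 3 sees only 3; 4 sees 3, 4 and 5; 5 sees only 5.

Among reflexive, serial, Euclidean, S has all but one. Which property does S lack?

Euclidean

Reflexive: yes — every world is S-related to itself.
Serial: yes — every world has a successor (e.g. 1 S 1).
Euclidean: no — 1 S 3 and 1 S 2, but not 3 S 2.
Only Euclidean fails.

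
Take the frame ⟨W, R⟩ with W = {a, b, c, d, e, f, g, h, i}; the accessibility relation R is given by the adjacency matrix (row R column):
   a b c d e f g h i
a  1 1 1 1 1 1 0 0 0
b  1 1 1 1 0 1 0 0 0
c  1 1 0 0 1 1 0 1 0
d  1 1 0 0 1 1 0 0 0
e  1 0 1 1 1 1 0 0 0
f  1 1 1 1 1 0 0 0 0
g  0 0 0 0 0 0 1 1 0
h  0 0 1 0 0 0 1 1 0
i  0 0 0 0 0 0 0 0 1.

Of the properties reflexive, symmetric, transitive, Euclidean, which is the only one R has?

symmetric

Reflexive: no — c is not related to itself.
Symmetric: yes — every pair in R has its reverse in R.
Transitive: no — a R c and c R h, but not a R h.
Euclidean: no — a R b and a R e, but not b R e.
Only symmetric holds.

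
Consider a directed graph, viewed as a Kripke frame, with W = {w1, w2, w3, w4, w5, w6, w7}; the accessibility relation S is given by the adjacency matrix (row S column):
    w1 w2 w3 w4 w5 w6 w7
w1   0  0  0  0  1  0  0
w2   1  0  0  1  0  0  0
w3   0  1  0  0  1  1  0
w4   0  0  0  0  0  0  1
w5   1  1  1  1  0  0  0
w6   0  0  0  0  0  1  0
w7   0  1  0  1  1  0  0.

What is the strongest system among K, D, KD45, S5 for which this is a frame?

D

Serial (axiom D): yes — every world has a successor (e.g. w1 S w5).
Euclidean (axiom 5): no — w2 S w1 and w2 S w4, but not w1 S w4.
Transitive (axiom 4): no — w1 S w5 and w5 S w2, but not w1 S w2.
Reflexive (axiom T): no — w1 is not related to itself.
So F validates K, D; KD45 would additionally require S to be Euclidean and transitive. The strongest is D.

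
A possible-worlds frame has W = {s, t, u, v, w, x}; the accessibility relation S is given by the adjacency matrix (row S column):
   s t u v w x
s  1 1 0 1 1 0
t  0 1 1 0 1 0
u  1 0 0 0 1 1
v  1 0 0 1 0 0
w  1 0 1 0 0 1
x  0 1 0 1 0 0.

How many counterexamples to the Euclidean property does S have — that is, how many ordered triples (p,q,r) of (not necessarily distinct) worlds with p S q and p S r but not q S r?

Enumerating: (s,t,s), (s,t,v), (s,v,t), (s,v,w), (s,w,t), (s,w,v), (s,w,w), (t,u,t), (t,u,u), (t,w,t), (t,w,w), (u,s,x), … and 12 more.
Total: 24.

24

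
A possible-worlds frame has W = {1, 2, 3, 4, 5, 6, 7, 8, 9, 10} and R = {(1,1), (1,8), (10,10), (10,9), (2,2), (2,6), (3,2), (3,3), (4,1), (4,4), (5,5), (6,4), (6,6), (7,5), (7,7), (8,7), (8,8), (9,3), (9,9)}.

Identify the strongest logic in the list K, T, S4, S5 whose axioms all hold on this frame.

Reflexive (axiom T): yes — every world is R-related to itself.
Transitive (axiom 4): no — 1 R 8 and 8 R 7, but not 1 R 7.
Euclidean (axiom 5): no — 1 R 8 and 1 R 1, but not 8 R 1.
So F validates K, T; S4 would additionally require R to be transitive. The strongest is T.

T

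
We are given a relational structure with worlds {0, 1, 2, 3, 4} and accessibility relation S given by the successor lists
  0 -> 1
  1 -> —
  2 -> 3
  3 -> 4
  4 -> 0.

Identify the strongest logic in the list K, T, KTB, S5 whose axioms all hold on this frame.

K

Reflexive (axiom T): no — 0 is not related to itself.
Symmetric (axiom B): no — 0 S 1 but not 1 S 0.
Euclidean (axiom 5): no — 0 S 1 and 0 S 1, but not 1 S 1.
So F validates K; T would additionally require S to be reflexive. The strongest is K.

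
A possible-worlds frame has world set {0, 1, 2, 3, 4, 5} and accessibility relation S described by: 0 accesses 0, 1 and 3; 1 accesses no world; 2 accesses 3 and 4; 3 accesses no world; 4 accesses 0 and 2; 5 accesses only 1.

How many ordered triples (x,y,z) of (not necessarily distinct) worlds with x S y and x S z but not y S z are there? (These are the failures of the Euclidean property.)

14

Enumerating: (0,1,0), (0,1,1), (0,1,3), (0,3,0), (0,3,1), (0,3,3), (2,3,3), (2,3,4), (2,4,3), (2,4,4), (4,0,2), (4,2,0), (4,2,2), (5,1,1).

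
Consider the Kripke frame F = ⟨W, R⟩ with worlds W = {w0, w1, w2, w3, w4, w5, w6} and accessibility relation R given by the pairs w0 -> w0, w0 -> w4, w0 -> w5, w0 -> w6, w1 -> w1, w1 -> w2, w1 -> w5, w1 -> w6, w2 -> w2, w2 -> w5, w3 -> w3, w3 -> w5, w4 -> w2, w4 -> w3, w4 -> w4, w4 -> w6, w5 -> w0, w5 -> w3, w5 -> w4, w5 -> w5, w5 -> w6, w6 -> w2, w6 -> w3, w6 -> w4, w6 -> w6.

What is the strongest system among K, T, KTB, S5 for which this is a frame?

T

Reflexive (axiom T): yes — every world is R-related to itself.
Symmetric (axiom B): no — w0 R w4 but not w4 R w0.
Euclidean (axiom 5): no — w0 R w4 and w0 R w5, but not w4 R w5.
So F validates K, T; KTB would additionally require R to be symmetric. The strongest is T.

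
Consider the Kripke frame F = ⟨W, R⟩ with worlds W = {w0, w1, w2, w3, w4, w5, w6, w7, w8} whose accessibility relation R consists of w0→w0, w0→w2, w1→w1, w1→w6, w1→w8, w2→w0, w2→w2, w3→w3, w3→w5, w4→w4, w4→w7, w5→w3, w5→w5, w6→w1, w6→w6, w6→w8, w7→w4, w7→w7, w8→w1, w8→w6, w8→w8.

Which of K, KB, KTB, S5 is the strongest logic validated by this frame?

S5

Symmetric (axiom B): yes — every pair in R has its reverse in R.
Reflexive (axiom T): yes — every world is R-related to itself.
Euclidean (axiom 5): yes — any two successors of a common world are R-related.
So F validates K, KB, KTB, S5. The strongest is S5.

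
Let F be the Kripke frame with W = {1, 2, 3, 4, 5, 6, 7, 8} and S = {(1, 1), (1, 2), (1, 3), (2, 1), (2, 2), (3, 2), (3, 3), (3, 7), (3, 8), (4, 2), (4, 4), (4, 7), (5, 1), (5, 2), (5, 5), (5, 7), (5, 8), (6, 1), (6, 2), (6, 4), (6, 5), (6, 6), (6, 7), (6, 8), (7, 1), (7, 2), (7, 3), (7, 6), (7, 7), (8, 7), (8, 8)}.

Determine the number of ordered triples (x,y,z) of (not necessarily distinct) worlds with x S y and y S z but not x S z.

23

Enumerating: (1,3,7), (1,3,8), (2,1,3), (3,2,1), (3,7,1), (3,7,6), (4,2,1), (4,7,1), (4,7,3), (4,7,6), (5,1,3), (5,7,3), … and 11 more.
Total: 23.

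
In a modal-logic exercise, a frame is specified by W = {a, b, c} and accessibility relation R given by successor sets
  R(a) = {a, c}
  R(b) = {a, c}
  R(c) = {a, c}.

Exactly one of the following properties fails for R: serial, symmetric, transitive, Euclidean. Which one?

Serial: yes — every world has a successor (e.g. a R a).
Symmetric: no — b R a but not a R b.
Transitive: yes — every two-step R-path is closed by a direct edge.
Euclidean: yes — any two successors of a common world are R-related.
Only symmetric fails.

symmetric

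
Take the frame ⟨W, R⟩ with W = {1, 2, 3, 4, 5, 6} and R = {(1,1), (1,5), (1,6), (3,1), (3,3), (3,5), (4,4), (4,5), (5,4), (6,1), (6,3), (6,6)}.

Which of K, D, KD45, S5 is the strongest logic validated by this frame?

K

Serial (axiom D): no — 2 has no R-successor.
Euclidean (axiom 5): no — 1 R 5 and 1 R 6, but not 5 R 6.
Transitive (axiom 4): no — 1 R 5 and 5 R 4, but not 1 R 4.
Reflexive (axiom T): no — 2 is not related to itself.
So F validates K; D would additionally require R to be serial. The strongest is K.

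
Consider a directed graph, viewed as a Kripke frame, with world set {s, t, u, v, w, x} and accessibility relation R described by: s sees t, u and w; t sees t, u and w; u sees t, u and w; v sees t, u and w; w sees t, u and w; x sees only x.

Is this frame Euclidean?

Euclidean: yes — any two successors of a common world are R-related.

Yes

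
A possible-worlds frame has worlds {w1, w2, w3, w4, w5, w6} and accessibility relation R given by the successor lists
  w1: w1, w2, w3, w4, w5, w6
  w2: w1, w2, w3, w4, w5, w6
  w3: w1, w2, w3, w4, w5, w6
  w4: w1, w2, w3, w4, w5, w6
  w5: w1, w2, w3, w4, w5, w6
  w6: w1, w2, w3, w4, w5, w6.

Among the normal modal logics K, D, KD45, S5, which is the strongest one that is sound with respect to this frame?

Serial (axiom D): yes — every world has a successor (e.g. w1 R w1).
Euclidean (axiom 5): yes — any two successors of a common world are R-related.
Transitive (axiom 4): yes — every two-step R-path is closed by a direct edge.
Reflexive (axiom T): yes — every world is R-related to itself.
So F validates K, D, KD45, S5. The strongest is S5.

S5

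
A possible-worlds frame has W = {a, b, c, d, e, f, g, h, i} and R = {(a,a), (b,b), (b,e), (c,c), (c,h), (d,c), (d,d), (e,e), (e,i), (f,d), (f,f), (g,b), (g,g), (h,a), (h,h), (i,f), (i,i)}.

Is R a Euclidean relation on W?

Euclidean: no — b R e and b R b, but not e R b.

No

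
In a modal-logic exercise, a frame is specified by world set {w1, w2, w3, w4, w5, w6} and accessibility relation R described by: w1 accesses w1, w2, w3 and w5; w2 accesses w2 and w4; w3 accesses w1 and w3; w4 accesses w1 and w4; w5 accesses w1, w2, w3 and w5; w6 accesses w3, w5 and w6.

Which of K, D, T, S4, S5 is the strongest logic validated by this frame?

Serial (axiom D): yes — every world has a successor (e.g. w1 R w1).
Reflexive (axiom T): yes — every world is R-related to itself.
Transitive (axiom 4): no — w1 R w2 and w2 R w4, but not w1 R w4.
Euclidean (axiom 5): no — w1 R w2 and w1 R w3, but not w2 R w3.
So F validates K, D, T; S4 would additionally require R to be transitive. The strongest is T.

T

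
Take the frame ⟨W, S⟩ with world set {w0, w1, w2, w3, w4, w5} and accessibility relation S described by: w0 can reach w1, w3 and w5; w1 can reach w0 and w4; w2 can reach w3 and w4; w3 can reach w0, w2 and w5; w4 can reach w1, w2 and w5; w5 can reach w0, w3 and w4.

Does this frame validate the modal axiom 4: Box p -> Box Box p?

No

Axiom 4 corresponds to the accessibility relation being transitive.
Transitive: no — w0 S w1 and w1 S w4, but not w0 S w4.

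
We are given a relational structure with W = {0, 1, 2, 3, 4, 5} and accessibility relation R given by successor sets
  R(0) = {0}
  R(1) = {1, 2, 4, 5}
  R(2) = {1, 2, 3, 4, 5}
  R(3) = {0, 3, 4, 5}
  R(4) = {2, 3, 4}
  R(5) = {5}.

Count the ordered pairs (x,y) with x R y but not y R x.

6

Enumerating: (1,4), (1,5), (2,3), (2,5), (3,0), (3,5).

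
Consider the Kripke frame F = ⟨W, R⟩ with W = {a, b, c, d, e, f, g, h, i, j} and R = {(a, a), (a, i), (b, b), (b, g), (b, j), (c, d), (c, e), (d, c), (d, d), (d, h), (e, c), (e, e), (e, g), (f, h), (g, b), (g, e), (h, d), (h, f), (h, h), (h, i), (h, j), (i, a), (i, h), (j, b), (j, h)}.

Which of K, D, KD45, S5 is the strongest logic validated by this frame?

Serial (axiom D): yes — every world has a successor (e.g. a R a).
Euclidean (axiom 5): no — b R g and b R j, but not g R j.
Transitive (axiom 4): no — a R i and i R h, but not a R h.
Reflexive (axiom T): no — c is not related to itself.
So F validates K, D; KD45 would additionally require R to be Euclidean and transitive. The strongest is D.

D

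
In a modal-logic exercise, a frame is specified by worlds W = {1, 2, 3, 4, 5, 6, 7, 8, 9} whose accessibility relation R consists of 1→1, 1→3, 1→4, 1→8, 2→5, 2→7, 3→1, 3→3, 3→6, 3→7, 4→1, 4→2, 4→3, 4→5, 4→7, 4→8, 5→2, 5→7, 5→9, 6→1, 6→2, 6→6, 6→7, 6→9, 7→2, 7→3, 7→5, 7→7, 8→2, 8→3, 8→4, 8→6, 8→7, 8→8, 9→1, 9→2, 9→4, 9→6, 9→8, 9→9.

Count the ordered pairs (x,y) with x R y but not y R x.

18

Enumerating: (1,8), (3,6), (4,2), (4,3), (4,5), (4,7), (5,9), (6,1), (6,2), (6,7), (8,2), (8,3), (8,6), (8,7), (9,1), (9,2), (9,4), (9,8).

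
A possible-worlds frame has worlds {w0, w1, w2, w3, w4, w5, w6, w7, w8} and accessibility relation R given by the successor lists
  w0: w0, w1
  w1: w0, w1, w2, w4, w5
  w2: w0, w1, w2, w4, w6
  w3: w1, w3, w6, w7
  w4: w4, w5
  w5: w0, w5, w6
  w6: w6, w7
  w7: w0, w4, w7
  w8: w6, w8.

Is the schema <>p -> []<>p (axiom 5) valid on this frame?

The schema 5 characterises exactly the Euclidean frames.
Euclidean: no — w1 R w0 and w1 R w2, but not w0 R w2.

No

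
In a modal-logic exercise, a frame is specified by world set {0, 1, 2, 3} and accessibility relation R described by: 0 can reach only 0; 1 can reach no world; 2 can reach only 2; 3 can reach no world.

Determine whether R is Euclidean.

Yes

Euclidean: yes — any two successors of a common world are R-related.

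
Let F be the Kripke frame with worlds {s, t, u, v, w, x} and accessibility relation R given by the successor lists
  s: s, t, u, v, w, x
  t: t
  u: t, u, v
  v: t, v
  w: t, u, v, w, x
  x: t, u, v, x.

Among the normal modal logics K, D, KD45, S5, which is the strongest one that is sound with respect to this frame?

D

Serial (axiom D): yes — every world has a successor (e.g. s R s).
Euclidean (axiom 5): no — s R t and s R u, but not t R u.
Transitive (axiom 4): yes — every two-step R-path is closed by a direct edge.
Reflexive (axiom T): yes — every world is R-related to itself.
So F validates K, D; KD45 would additionally require R to be Euclidean. The strongest is D.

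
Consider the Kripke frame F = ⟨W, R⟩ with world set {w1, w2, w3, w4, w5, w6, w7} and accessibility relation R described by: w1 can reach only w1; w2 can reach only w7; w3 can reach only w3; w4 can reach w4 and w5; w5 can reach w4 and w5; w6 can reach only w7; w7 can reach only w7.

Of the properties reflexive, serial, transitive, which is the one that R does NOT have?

Reflexive: no — w2 is not related to itself.
Serial: yes — every world has a successor (e.g. w1 R w1).
Transitive: yes — every two-step R-path is closed by a direct edge.
Only reflexive fails.

reflexive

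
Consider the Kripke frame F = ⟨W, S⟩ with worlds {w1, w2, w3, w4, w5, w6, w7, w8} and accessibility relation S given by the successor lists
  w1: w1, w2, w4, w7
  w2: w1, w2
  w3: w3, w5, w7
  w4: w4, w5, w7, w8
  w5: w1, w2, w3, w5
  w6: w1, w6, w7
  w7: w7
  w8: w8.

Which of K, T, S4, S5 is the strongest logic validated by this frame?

T

Reflexive (axiom T): yes — every world is S-related to itself.
Transitive (axiom 4): no — w1 S w4 and w4 S w5, but not w1 S w5.
Euclidean (axiom 5): no — w1 S w2 and w1 S w4, but not w2 S w4.
So F validates K, T; S4 would additionally require S to be transitive. The strongest is T.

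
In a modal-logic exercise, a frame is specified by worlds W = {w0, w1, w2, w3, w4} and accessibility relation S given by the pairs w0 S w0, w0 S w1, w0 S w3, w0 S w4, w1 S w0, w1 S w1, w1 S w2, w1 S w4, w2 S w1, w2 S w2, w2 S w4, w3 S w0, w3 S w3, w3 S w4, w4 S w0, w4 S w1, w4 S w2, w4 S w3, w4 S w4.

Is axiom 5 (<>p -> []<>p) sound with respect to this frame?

Axiom 5 corresponds to the accessibility relation being Euclidean.
Euclidean: no — w0 S w1 and w0 S w3, but not w1 S w3.

No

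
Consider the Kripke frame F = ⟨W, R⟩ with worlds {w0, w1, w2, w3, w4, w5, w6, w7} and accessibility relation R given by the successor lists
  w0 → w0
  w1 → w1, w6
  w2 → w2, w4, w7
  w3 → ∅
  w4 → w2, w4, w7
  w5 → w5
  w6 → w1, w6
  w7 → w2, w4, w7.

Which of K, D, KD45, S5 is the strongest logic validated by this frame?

K

Serial (axiom D): no — w3 has no R-successor.
Euclidean (axiom 5): yes — any two successors of a common world are R-related.
Transitive (axiom 4): yes — every two-step R-path is closed by a direct edge.
Reflexive (axiom T): no — w3 is not related to itself.
So F validates K; D would additionally require R to be serial. The strongest is K.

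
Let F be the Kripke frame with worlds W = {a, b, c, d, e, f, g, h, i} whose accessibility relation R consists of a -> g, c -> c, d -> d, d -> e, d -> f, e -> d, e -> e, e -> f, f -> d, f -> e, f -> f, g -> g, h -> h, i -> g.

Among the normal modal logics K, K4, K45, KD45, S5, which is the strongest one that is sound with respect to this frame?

Transitive (axiom 4): yes — every two-step R-path is closed by a direct edge.
Euclidean (axiom 5): yes — any two successors of a common world are R-related.
Serial (axiom D): no — b has no R-successor.
Reflexive (axiom T): no — a is not related to itself.
So F validates K, K4, K45; KD45 would additionally require R to be serial. The strongest is K45.

K45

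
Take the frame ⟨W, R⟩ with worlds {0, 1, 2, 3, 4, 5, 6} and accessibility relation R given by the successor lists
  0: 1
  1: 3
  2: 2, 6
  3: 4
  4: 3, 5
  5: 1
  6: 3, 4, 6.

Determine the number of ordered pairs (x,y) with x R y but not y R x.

Enumerating: (0,1), (1,3), (2,6), (4,5), (5,1), (6,3), (6,4).

7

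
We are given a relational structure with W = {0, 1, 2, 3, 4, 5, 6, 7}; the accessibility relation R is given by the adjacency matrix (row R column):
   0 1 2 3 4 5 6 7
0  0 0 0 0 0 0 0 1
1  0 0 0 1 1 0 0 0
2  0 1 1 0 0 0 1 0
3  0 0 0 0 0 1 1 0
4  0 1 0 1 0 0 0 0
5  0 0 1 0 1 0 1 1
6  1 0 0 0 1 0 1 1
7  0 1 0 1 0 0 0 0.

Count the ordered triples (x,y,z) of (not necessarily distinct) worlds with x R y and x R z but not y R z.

Enumerating: (0,7,7), (1,3,3), (1,3,4), (1,4,4), (2,1,1), (2,1,2), (2,1,6), (2,6,1), (2,6,2), (3,5,5), (3,6,5), (4,1,1), … and 27 more.
Total: 39.

39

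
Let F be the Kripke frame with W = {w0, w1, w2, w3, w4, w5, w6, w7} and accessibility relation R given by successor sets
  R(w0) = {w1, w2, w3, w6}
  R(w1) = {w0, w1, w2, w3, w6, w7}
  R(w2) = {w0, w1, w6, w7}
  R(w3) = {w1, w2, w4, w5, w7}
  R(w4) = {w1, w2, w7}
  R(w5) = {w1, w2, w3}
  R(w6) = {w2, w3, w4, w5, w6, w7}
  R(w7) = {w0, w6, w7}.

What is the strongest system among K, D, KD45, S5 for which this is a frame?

D

Serial (axiom D): yes — every world has a successor (e.g. w0 R w1).
Euclidean (axiom 5): no — w0 R w2 and w0 R w3, but not w2 R w3.
Transitive (axiom 4): no — w0 R w1 and w1 R w7, but not w0 R w7.
Reflexive (axiom T): no — w0 is not related to itself.
So F validates K, D; KD45 would additionally require R to be Euclidean and transitive. The strongest is D.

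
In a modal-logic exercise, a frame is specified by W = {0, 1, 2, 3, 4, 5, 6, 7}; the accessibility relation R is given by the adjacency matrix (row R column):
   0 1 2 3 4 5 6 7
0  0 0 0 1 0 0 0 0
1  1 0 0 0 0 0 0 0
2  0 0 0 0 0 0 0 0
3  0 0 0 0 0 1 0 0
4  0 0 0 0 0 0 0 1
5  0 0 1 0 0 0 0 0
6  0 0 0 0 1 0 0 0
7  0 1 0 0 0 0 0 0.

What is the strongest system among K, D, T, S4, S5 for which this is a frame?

Serial (axiom D): no — 2 has no R-successor.
Reflexive (axiom T): no — 0 is not related to itself.
Transitive (axiom 4): no — 0 R 3 and 3 R 5, but not 0 R 5.
Euclidean (axiom 5): no — 0 R 3 and 0 R 3, but not 3 R 3.
So F validates K; D would additionally require R to be serial. The strongest is K.

K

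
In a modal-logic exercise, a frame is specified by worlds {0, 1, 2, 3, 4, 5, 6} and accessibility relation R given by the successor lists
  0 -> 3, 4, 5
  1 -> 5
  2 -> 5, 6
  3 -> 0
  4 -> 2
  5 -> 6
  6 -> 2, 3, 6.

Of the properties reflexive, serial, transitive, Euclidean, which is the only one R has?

Reflexive: no — 0 is not related to itself.
Serial: yes — every world has a successor (e.g. 0 R 3).
Transitive: no — 0 R 4 and 4 R 2, but not 0 R 2.
Euclidean: no — 0 R 3 and 0 R 4, but not 3 R 4.
Only serial holds.

serial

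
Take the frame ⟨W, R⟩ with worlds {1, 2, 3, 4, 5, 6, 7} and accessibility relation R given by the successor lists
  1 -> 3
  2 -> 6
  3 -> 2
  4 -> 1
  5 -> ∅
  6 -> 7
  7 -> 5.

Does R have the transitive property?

Transitive: no — 1 R 3 and 3 R 2, but not 1 R 2.

No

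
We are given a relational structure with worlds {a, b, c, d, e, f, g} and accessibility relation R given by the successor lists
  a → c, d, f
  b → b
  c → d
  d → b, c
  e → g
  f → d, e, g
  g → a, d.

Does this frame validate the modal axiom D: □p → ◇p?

Yes

The schema D characterises exactly the serial frames.
Serial: yes — every world has a successor (e.g. a R c).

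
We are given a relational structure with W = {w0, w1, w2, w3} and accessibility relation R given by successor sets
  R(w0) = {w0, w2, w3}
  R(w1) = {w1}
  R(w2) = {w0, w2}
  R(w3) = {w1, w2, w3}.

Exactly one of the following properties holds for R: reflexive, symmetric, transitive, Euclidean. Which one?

reflexive

Reflexive: yes — every world is R-related to itself.
Symmetric: no — w0 R w3 but not w3 R w0.
Transitive: no — w0 R w3 and w3 R w1, but not w0 R w1.
Euclidean: no — w0 R w2 and w0 R w3, but not w2 R w3.
Only reflexive holds.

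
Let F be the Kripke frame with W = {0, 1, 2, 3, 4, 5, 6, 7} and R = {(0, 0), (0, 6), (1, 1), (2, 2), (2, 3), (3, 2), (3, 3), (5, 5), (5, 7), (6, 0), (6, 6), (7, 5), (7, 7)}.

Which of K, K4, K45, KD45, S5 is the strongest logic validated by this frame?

Transitive (axiom 4): yes — every two-step R-path is closed by a direct edge.
Euclidean (axiom 5): yes — any two successors of a common world are R-related.
Serial (axiom D): no — 4 has no R-successor.
Reflexive (axiom T): no — 4 is not related to itself.
So F validates K, K4, K45; KD45 would additionally require R to be serial. The strongest is K45.

K45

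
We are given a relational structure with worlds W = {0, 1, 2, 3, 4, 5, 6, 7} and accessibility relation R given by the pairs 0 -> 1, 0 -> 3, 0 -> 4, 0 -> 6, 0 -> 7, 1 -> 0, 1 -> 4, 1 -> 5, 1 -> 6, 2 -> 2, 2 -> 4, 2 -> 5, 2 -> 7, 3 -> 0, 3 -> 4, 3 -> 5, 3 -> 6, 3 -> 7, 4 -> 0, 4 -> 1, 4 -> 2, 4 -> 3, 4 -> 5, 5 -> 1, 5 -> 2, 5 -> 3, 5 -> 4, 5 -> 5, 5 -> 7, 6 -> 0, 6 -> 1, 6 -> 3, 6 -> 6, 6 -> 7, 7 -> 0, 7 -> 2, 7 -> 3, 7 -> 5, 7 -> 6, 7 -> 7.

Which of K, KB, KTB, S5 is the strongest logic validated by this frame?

Symmetric (axiom B): yes — every pair in R has its reverse in R.
Reflexive (axiom T): no — 0 is not related to itself.
Euclidean (axiom 5): no — 0 R 1 and 0 R 3, but not 1 R 3.
So F validates K, KB; KTB would additionally require R to be reflexive. The strongest is KB.

KB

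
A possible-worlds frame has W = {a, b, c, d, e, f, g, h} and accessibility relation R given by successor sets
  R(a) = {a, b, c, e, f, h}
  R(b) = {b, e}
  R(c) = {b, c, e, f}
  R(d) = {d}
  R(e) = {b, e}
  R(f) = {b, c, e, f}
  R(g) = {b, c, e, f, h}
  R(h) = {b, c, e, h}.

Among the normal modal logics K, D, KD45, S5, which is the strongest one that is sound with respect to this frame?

Serial (axiom D): yes — every world has a successor (e.g. a R a).
Euclidean (axiom 5): no — a R b and a R c, but not b R c.
Transitive (axiom 4): no — h R c and c R f, but not h R f.
Reflexive (axiom T): no — g is not related to itself.
So F validates K, D; KD45 would additionally require R to be Euclidean and transitive. The strongest is D.

D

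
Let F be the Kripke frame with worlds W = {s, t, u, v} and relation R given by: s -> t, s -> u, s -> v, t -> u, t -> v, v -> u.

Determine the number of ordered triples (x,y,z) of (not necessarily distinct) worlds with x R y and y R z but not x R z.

0

R is transitive; there are no such tuples.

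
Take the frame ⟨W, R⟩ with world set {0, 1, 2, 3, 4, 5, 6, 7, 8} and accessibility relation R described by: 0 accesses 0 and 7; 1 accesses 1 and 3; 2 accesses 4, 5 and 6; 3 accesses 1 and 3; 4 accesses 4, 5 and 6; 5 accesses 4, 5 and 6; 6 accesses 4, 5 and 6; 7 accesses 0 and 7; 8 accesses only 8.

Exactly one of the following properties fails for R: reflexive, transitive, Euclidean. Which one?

reflexive

Reflexive: no — 2 is not related to itself.
Transitive: yes — every two-step R-path is closed by a direct edge.
Euclidean: yes — any two successors of a common world are R-related.
Only reflexive fails.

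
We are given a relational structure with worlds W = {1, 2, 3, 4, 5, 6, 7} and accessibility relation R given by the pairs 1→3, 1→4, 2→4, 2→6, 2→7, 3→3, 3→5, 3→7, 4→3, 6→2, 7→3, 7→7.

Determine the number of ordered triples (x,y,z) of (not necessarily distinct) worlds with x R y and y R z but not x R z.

Enumerating: (1,3,5), (1,3,7), (2,4,3), (2,6,2), (2,7,3), (4,3,5), (4,3,7), (6,2,4), (6,2,6), (6,2,7), (7,3,5).

11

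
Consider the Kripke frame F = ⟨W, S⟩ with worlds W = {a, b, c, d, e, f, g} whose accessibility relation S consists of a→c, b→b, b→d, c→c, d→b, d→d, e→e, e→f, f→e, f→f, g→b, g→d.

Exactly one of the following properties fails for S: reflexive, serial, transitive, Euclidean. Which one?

reflexive

Reflexive: no — a is not related to itself.
Serial: yes — every world has a successor (e.g. a S c).
Transitive: yes — every two-step S-path is closed by a direct edge.
Euclidean: yes — any two successors of a common world are S-related.
Only reflexive fails.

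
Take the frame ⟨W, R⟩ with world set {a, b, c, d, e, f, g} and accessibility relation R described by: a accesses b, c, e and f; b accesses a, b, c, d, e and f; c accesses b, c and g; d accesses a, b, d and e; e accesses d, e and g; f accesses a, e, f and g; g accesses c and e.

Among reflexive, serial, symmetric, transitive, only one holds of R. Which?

Reflexive: no — a is not related to itself.
Serial: yes — every world has a successor (e.g. a R b).
Symmetric: no — a R c but not c R a.
Transitive: no — a R b and b R d, but not a R d.
Only serial holds.

serial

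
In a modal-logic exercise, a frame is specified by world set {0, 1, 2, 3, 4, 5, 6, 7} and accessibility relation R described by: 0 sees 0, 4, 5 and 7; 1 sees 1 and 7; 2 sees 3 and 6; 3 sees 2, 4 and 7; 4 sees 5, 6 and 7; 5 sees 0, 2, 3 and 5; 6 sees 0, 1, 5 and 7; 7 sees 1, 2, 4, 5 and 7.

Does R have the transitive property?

No

Transitive: no — 0 R 4 and 4 R 6, but not 0 R 6.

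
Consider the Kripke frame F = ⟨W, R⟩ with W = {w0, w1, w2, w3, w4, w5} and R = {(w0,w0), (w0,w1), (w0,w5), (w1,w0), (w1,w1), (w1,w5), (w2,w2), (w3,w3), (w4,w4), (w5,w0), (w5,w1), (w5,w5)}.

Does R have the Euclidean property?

Yes

Euclidean: yes — any two successors of a common world are R-related.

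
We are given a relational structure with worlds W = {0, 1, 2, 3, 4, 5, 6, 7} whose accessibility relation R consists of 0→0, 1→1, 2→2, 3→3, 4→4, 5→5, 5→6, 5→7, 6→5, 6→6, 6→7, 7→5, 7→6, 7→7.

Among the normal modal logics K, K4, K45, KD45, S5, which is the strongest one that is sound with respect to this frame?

S5

Transitive (axiom 4): yes — every two-step R-path is closed by a direct edge.
Euclidean (axiom 5): yes — any two successors of a common world are R-related.
Serial (axiom D): yes — every world has a successor (e.g. 0 R 0).
Reflexive (axiom T): yes — every world is R-related to itself.
So F validates K, K4, K45, KD45, S5. The strongest is S5.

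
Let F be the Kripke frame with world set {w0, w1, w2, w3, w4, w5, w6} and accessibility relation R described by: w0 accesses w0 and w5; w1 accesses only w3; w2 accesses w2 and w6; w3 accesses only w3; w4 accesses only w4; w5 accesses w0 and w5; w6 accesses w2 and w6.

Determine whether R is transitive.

Transitive: yes — every two-step R-path is closed by a direct edge.

Yes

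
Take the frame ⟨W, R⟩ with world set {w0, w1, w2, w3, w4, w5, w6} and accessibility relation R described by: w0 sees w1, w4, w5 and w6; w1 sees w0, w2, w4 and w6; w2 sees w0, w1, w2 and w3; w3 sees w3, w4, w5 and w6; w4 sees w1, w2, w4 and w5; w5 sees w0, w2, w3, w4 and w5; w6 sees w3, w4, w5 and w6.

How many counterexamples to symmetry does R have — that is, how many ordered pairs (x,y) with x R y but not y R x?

Enumerating: (w0,w4), (w0,w6), (w1,w6), (w2,w0), (w2,w3), (w3,w4), (w4,w2), (w5,w2), (w6,w4), (w6,w5).

10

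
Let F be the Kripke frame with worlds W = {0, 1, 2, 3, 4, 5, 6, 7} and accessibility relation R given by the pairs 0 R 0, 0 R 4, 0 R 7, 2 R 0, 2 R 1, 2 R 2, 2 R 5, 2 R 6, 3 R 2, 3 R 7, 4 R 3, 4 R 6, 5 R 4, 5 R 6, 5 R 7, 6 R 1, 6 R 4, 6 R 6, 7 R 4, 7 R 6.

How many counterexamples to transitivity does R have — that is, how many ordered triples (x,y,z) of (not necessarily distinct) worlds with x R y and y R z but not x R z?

23

Enumerating: (0,4,3), (0,4,6), (0,7,6), (2,0,4), (2,0,7), (2,5,4), (2,5,7), (2,6,4), (3,2,0), (3,2,1), (3,2,5), (3,2,6), … and 11 more.
Total: 23.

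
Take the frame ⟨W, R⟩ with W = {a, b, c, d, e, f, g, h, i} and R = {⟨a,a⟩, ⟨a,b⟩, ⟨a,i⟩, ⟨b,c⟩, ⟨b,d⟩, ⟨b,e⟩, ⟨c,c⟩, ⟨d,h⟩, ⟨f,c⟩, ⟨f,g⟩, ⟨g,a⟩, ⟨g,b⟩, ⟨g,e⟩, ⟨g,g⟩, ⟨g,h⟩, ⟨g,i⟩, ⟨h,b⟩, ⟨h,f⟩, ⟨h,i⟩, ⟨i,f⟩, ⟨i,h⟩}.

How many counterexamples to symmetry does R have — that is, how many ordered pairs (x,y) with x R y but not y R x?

Enumerating: (a,b), (a,i), (b,c), (b,d), (b,e), (d,h), (f,c), (f,g), (g,a), (g,b), (g,e), (g,h), (g,i), (h,b), (h,f), (i,f).

16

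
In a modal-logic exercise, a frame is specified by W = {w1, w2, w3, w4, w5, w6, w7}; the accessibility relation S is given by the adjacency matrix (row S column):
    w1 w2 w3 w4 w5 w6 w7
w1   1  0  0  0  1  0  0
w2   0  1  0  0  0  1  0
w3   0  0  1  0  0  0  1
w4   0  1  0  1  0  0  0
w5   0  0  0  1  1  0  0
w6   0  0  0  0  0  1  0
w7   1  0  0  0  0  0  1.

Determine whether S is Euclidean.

No

Euclidean: no — w1 S w5 and w1 S w1, but not w5 S w1.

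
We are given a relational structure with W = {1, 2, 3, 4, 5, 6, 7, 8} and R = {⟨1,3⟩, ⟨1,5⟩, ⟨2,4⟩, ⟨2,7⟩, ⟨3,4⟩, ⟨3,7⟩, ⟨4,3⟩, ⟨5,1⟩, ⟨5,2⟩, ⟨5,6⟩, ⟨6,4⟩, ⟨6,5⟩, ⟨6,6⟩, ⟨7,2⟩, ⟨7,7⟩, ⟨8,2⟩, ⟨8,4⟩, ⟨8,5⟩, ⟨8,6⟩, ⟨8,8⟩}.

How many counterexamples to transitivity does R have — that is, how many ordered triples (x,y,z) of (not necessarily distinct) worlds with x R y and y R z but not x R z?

Enumerating: (1,3,4), (1,3,7), (1,5,1), (1,5,2), (1,5,6), (2,4,3), (2,7,2), (3,4,3), (3,7,2), (4,3,4), (4,3,7), (5,1,3), … and 12 more.
Total: 24.

24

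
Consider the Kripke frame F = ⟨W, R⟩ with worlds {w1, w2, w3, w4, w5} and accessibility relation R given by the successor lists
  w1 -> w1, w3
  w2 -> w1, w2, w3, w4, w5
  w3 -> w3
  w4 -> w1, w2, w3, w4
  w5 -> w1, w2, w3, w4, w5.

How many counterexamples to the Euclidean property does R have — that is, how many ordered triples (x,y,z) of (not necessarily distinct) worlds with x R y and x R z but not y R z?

Enumerating: (w1,w3,w1), (w2,w1,w2), (w2,w1,w4), (w2,w1,w5), (w2,w3,w1), (w2,w3,w2), (w2,w3,w4), (w2,w3,w5), (w2,w4,w5), (w4,w1,w2), (w4,w1,w4), (w4,w3,w1), … and 10 more.
Total: 22.

22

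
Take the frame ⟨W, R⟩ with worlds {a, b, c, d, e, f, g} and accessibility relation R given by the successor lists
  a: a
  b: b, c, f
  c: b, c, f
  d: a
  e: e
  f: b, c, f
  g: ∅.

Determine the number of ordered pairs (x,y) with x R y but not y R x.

1

Enumerating: (d,a).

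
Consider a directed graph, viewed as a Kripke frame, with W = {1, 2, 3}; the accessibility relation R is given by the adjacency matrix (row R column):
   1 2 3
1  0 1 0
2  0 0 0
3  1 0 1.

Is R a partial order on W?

No

Reflexive: no — 1 is not related to itself.
Transitive: no — 3 R 1 and 1 R 2, but not 3 R 2.
Antisymmetric: yes — no distinct pair is related both ways.
So R is not a partial order.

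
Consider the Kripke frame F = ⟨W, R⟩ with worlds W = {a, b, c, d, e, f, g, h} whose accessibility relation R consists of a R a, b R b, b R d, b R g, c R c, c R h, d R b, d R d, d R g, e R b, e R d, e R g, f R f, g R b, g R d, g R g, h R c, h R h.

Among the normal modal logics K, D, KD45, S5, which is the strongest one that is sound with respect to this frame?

KD45

Serial (axiom D): yes — every world has a successor (e.g. a R a).
Euclidean (axiom 5): yes — any two successors of a common world are R-related.
Transitive (axiom 4): yes — every two-step R-path is closed by a direct edge.
Reflexive (axiom T): no — e is not related to itself.
So F validates K, D, KD45; S5 would additionally require R to be reflexive. The strongest is KD45.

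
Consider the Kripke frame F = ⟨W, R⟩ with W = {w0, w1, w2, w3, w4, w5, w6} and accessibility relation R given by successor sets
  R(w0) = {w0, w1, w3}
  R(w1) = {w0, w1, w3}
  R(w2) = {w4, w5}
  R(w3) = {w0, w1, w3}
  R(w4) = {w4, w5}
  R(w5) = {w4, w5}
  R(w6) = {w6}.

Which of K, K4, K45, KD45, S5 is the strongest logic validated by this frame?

Transitive (axiom 4): yes — every two-step R-path is closed by a direct edge.
Euclidean (axiom 5): yes — any two successors of a common world are R-related.
Serial (axiom D): yes — every world has a successor (e.g. w0 R w0).
Reflexive (axiom T): no — w2 is not related to itself.
So F validates K, K4, K45, KD45; S5 would additionally require R to be reflexive. The strongest is KD45.

KD45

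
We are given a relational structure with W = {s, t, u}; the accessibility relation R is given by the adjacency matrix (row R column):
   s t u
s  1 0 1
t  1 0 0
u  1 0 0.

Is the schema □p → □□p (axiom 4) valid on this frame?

No

Axiom 4 corresponds to the accessibility relation being transitive.
Transitive: no — t R s and s R u, but not t R u.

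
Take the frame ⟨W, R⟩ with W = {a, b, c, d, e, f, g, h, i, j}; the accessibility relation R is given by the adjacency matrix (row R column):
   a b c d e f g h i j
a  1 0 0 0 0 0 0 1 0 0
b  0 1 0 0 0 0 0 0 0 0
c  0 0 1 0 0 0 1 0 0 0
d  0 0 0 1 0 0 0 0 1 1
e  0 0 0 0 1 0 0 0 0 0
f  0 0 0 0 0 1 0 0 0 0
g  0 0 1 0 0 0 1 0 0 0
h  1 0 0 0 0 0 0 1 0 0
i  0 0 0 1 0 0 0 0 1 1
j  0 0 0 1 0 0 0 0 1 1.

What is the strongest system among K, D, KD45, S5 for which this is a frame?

S5

Serial (axiom D): yes — every world has a successor (e.g. a R a).
Euclidean (axiom 5): yes — any two successors of a common world are R-related.
Transitive (axiom 4): yes — every two-step R-path is closed by a direct edge.
Reflexive (axiom T): yes — every world is R-related to itself.
So F validates K, D, KD45, S5. The strongest is S5.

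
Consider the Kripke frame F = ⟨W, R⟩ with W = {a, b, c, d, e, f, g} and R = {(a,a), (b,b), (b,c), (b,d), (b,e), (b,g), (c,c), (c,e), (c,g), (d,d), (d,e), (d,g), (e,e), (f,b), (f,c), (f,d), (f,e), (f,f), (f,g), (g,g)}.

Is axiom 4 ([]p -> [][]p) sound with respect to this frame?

The schema 4 characterises exactly the transitive frames.
Transitive: yes — every two-step R-path is closed by a direct edge.

Yes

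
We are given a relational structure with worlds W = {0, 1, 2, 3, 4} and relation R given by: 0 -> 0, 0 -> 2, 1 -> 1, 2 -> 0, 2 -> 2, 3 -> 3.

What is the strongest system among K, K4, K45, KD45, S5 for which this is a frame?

K45

Transitive (axiom 4): yes — every two-step R-path is closed by a direct edge.
Euclidean (axiom 5): yes — any two successors of a common world are R-related.
Serial (axiom D): no — 4 has no R-successor.
Reflexive (axiom T): no — 4 is not related to itself.
So F validates K, K4, K45; KD45 would additionally require R to be serial. The strongest is K45.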